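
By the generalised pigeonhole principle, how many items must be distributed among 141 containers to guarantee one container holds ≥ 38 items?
n = (38 − 1)·141 + 1 = 5218

By the generalised pigeonhole principle, to guarantee some box contains ≥ r objects we need more than (r − 1) · k objects total. Threshold: n = (r − 1) · k + 1. With r = 38 and k = 141: n = 37 · 141 + 1 = 5217 + 1 = 5218. For n = 5217 = 37 · 141, we can put exactly 37 objects in every box, avoiding 38 in any single one — so 5218 is tight.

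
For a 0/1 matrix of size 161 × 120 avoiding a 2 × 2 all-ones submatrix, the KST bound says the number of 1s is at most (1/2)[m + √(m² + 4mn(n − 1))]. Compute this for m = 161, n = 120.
z(161, 120; 2, 2) ≤ (1/2)[161 + √(161² + 4·161·120·119)] = (1/2)[161 + √9222241] = 1598.9071

Kővári–Sós–Turán: let r_1, ..., r_161 be the row sums and z = Σ r_i the total number of 1s. Each pair of columns can share at most one row with both entries 1 (else a 2×2 all-ones block appears), so Σ_i C(r_i, 2) ≤ C(120, 2) = 7140. By convexity Σ_i C(r_i, 2) ≥ 161·C(z/161, 2) = z(z − 161)/(2·161), giving z² − 161z − 161·120·119 ≤ 0 and hence z ≤ (1/2)[161 + √(25921 + 4·2299080)] = (1/2)[161 + √9222241] ≈ (1/2)(161 + 3036.8143) = 1598.9071.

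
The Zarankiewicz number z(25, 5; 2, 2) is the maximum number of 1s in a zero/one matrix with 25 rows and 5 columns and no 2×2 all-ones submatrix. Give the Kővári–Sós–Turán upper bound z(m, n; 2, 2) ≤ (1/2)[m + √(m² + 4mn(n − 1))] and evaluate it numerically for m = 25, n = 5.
z(25, 5; 2, 2) ≤ (1/2)[25 + √(25² + 4·25·5·4)] = (1/2)[25 + √2625] = 38.1174

Kővári–Sós–Turán: let r_1, ..., r_25 be the row sums and z = Σ r_i the total number of 1s. Each pair of columns can share at most one row with both entries 1 (else a 2×2 all-ones block appears), so Σ_i C(r_i, 2) ≤ C(5, 2) = 10. By convexity Σ_i C(r_i, 2) ≥ 25·C(z/25, 2) = z(z − 25)/(2·25), giving z² − 25z − 25·5·4 ≤ 0 and hence z ≤ (1/2)[25 + √(625 + 4·500)] = (1/2)[25 + √2625] ≈ (1/2)(25 + 51.2348) = 38.1174.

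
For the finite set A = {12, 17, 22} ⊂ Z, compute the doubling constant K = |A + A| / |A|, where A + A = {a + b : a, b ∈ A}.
K = |A + A| / |A| = 5/3

Enumerate A + A = {a + b : a, b ∈ A}. With |A| = 3, there are |A|^2 = 9 ordered sum pairs; collecting distinct values, A + A = {24, 29, 34, 39, 44}, so |A + A| = 5. Thus K = 5/3. Here |A + A| = 2|A| − 1 = 5, the minimum possible — so K = 5/3 is minimal, which holds iff A is an arithmetic progression.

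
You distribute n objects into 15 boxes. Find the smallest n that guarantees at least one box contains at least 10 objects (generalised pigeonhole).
n = (10 − 1)·15 + 1 = 136

By the generalised pigeonhole principle, to guarantee some box contains ≥ r objects we need more than (r − 1) · k objects total. Threshold: n = (r − 1) · k + 1. With r = 10 and k = 15: n = 9 · 15 + 1 = 135 + 1 = 136. For n = 135 = 9 · 15, we can put exactly 9 objects in every box, avoiding 10 in any single one — so 136 is tight.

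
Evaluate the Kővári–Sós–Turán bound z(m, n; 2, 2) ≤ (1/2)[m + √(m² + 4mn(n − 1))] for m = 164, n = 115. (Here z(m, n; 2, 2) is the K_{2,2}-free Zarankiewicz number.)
z(164, 115; 2, 2) ≤ (1/2)[164 + √(164² + 4·164·115·114)] = (1/2)[164 + √8627056] = 1550.5925

Kővári–Sós–Turán: let r_1, ..., r_164 be the row sums and z = Σ r_i the total number of 1s. Each pair of columns can share at most one row with both entries 1 (else a 2×2 all-ones block appears), so Σ_i C(r_i, 2) ≤ C(115, 2) = 6555. By convexity Σ_i C(r_i, 2) ≥ 164·C(z/164, 2) = z(z − 164)/(2·164), giving z² − 164z − 164·115·114 ≤ 0 and hence z ≤ (1/2)[164 + √(26896 + 4·2150040)] = (1/2)[164 + √8627056] ≈ (1/2)(164 + 2937.185) = 1550.5925.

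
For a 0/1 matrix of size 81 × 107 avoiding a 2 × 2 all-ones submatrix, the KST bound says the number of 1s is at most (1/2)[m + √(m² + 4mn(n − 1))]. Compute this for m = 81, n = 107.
z(81, 107; 2, 2) ≤ (1/2)[81 + √(81² + 4·81·107·106)] = (1/2)[81 + √3681369] = 999.8447

Kővári–Sós–Turán: let r_1, ..., r_81 be the row sums and z = Σ r_i the total number of 1s. Each pair of columns can share at most one row with both entries 1 (else a 2×2 all-ones block appears), so Σ_i C(r_i, 2) ≤ C(107, 2) = 5671. By convexity Σ_i C(r_i, 2) ≥ 81·C(z/81, 2) = z(z − 81)/(2·81), giving z² − 81z − 81·107·106 ≤ 0 and hence z ≤ (1/2)[81 + √(6561 + 4·918702)] = (1/2)[81 + √3681369] ≈ (1/2)(81 + 1918.6894) = 999.8447.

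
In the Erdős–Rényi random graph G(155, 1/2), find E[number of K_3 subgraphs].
E[# K_3] = C(155, 3) · (1/2)^C(3, 2) = 608685 / 2^3 = 76085.625

For each 3-subset S of vertices (there are C(155, 3) = 608685 such S), let X_S = 1 if S induces a K_3 (all C(3, 2) = 3 edges present). Then P(X_S = 1) = (1/2)^3 = 1/8. By linearity of expectation, E[# K_3] = C(155, 3) · (1/2)^3 = 608685 / 8 = 76085.625.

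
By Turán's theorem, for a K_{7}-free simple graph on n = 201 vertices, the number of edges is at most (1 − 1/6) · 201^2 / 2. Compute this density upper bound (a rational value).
Turán density bound = (5/6) · 201^2/2 = 67335/4 ≈ 16833.75

Turán's theorem: ex(n, K_{r+1}) is achieved by the complete r-partite Turán graph T(n, r) with parts as balanced as possible, and is at most (1 − 1/r) · n^2/2. For r = 6, n = 201: the density bound is (5/6) · 40401/2 = 67335/4 ≈ 16833.75. The integer-valued extremum is e(T(201, 6)) = 16833, which is strictly less than the density bound 67335/4 since 6 ∤ 201 (the parts of T(201, 6) cannot all be equal).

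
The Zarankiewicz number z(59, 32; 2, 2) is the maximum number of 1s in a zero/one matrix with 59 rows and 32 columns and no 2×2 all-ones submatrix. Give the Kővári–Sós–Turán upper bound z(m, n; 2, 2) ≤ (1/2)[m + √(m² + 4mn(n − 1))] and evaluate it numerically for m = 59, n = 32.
z(59, 32; 2, 2) ≤ (1/2)[59 + √(59² + 4·59·32·31)] = (1/2)[59 + √237593] = 273.2176

Kővári–Sós–Turán: let r_1, ..., r_59 be the row sums and z = Σ r_i the total number of 1s. Each pair of columns can share at most one row with both entries 1 (else a 2×2 all-ones block appears), so Σ_i C(r_i, 2) ≤ C(32, 2) = 496. By convexity Σ_i C(r_i, 2) ≥ 59·C(z/59, 2) = z(z − 59)/(2·59), giving z² − 59z − 59·32·31 ≤ 0 and hence z ≤ (1/2)[59 + √(3481 + 4·58528)] = (1/2)[59 + √237593] ≈ (1/2)(59 + 487.4351) = 273.2176.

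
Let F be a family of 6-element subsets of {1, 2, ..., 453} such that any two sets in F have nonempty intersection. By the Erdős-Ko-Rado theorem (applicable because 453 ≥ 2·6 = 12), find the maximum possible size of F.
max |F| = C(452, 5) = 153769640640

Erdős-Ko-Rado (1961): when n ≥ 2k, max |F| = C(n−1, k−1). The bound is attained by the star {A : i ∈ A} for any fixed i ∈ [n]. Here C(453−1, 6−1) = C(452, 5) = 153769640640.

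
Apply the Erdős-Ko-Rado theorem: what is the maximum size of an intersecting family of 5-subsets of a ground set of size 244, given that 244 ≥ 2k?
max |F| = C(243, 4) = 141722460

Erdős-Ko-Rado (1961): when n ≥ 2k, max |F| = C(n−1, k−1). The bound is attained by the star {A : i ∈ A} for any fixed i ∈ [n]. Here C(244−1, 5−1) = C(243, 4) = 141722460.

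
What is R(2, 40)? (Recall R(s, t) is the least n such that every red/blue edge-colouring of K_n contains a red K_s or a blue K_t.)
R(2, 40) = 40

R(2, k) = k for all k ≥ 2: in a 2-colouring of K_k, either some edge is red (a red K_2) or all edges are blue (a blue K_k). And K_{39} coloured all-blue has no blue K_40, so R(2, 40) > 39. Hence R(2, 40) = 40.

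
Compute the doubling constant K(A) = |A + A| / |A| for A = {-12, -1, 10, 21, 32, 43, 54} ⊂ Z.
K = |A + A| / |A| = 13/7

Enumerate A + A = {a + b : a, b ∈ A}. With |A| = 7, there are |A|^2 = 49 ordered sum pairs; collecting distinct values, A + A = {-24, -13, -2, 9, 20, 31, 42, 53, 64, 75, 86, 97, 108}, so |A + A| = 13. Thus K = 13/7. Here |A + A| = 2|A| − 1 = 13, the minimum possible — so K = 13/7 is minimal, which holds iff A is an arithmetic progression.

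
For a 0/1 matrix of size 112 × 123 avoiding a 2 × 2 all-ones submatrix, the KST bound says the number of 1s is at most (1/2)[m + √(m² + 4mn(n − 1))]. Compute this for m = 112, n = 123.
z(112, 123; 2, 2) ≤ (1/2)[112 + √(112² + 4·112·123·122)] = (1/2)[112 + √6735232] = 1353.6163

Kővári–Sós–Turán: let r_1, ..., r_112 be the row sums and z = Σ r_i the total number of 1s. Each pair of columns can share at most one row with both entries 1 (else a 2×2 all-ones block appears), so Σ_i C(r_i, 2) ≤ C(123, 2) = 7503. By convexity Σ_i C(r_i, 2) ≥ 112·C(z/112, 2) = z(z − 112)/(2·112), giving z² − 112z − 112·123·122 ≤ 0 and hence z ≤ (1/2)[112 + √(12544 + 4·1680672)] = (1/2)[112 + √6735232] ≈ (1/2)(112 + 2595.2326) = 1353.6163.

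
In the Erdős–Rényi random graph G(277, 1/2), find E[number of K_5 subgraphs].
E[# K_5] = C(277, 5) · (1/2)^C(5, 2) = 13105497405 / 2^10 ≈ 12798337.309570

For each 5-subset S of vertices (there are C(277, 5) = 13105497405 such S), let X_S = 1 if S induces a K_5 (all C(5, 2) = 10 edges present). Then P(X_S = 1) = (1/2)^10 = 1/1024. By linearity of expectation, E[# K_5] = C(277, 5) · (1/2)^10 = 13105497405 / 1024 ≈ 12798337.309570.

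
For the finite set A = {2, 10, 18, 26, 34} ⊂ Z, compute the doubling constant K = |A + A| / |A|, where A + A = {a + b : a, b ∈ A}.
K = |A + A| / |A| = 9/5

Enumerate A + A = {a + b : a, b ∈ A}. With |A| = 5, there are |A|^2 = 25 ordered sum pairs; collecting distinct values, A + A = {4, 12, 20, 28, 36, 44, 52, 60, 68}, so |A + A| = 9. Thus K = 9/5. Here |A + A| = 2|A| − 1 = 9, the minimum possible — so K = 9/5 is minimal, which holds iff A is an arithmetic progression.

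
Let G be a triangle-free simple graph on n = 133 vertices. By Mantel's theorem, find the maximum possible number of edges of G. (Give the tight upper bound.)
ex(133, K_3) = ⌊133^2/4⌋ = 4422

Mantel (1907): a triangle-free graph on n vertices has at most ⌊n^2/4⌋ edges, with equality for the complete bipartite graph K_{⌊n/2⌋, ⌈n/2⌉}. For n = 133: ⌊133^2/4⌋ = ⌊17689/4⌋ = 4422. The extremal graph is K_{66, 67}, which has 66·67 = 4422 edges.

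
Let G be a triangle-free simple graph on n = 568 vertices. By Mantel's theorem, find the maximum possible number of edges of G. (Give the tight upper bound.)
ex(568, K_3) = ⌊568^2/4⌋ = 80656

Mantel (1907): a triangle-free graph on n vertices has at most ⌊n^2/4⌋ edges, with equality for the complete bipartite graph K_{⌊n/2⌋, ⌈n/2⌉}. For n = 568: ⌊568^2/4⌋ = ⌊322624/4⌋ = 80656. The extremal graph is K_{284, 284}, which has 284·284 = 80656 edges.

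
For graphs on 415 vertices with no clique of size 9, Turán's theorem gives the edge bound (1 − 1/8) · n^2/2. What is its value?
Turán density bound = (7/8) · 415^2/2 = 1205575/16 ≈ 75348.4375

Turán's theorem: ex(n, K_{r+1}) is achieved by the complete r-partite Turán graph T(n, r) with parts as balanced as possible, and is at most (1 − 1/r) · n^2/2. For r = 8, n = 415: the density bound is (7/8) · 172225/2 = 1205575/16 ≈ 75348.4375. The integer-valued extremum is e(T(415, 8)) = 75348, which is strictly less than the density bound 1205575/16 since 8 ∤ 415 (the parts of T(415, 8) cannot all be equal).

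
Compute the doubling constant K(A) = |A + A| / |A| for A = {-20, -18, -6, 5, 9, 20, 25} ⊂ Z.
K = |A + A| / |A| = 27/7

Enumerate A + A = {a + b : a, b ∈ A}. With |A| = 7, there are |A|^2 = 49 ordered sum pairs; collecting distinct values, A + A = {-40, -38, -36, -26, -24, -15, -13, -12, -11, -9, -1, 0, 2, 3, 5, 7, 10, 14, 18, 19, 25, 29, 30, 34, 40, 45, 50}, so |A + A| = 27. Thus K = 27/7. For comparison, the minimum possible |A + A| over all 7-element sets is 2·7 − 1 = 13 (so min K = 13/7), attained only by arithmetic progressions.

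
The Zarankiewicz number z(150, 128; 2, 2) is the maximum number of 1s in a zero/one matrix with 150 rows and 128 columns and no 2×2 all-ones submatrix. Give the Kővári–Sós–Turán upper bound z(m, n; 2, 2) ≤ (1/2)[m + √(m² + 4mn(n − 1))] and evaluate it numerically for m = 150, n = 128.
z(150, 128; 2, 2) ≤ (1/2)[150 + √(150² + 4·150·128·127)] = (1/2)[150 + √9776100] = 1638.3378

Kővári–Sós–Turán: let r_1, ..., r_150 be the row sums and z = Σ r_i the total number of 1s. Each pair of columns can share at most one row with both entries 1 (else a 2×2 all-ones block appears), so Σ_i C(r_i, 2) ≤ C(128, 2) = 8128. By convexity Σ_i C(r_i, 2) ≥ 150·C(z/150, 2) = z(z − 150)/(2·150), giving z² − 150z − 150·128·127 ≤ 0 and hence z ≤ (1/2)[150 + √(22500 + 4·2438400)] = (1/2)[150 + √9776100] ≈ (1/2)(150 + 3126.6756) = 1638.3378.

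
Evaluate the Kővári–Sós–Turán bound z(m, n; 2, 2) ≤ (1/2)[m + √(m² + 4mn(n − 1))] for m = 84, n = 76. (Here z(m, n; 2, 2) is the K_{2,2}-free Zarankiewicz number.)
z(84, 76; 2, 2) ≤ (1/2)[84 + √(84² + 4·84·76·75)] = (1/2)[84 + √1922256] = 735.2272

Kővári–Sós–Turán: let r_1, ..., r_84 be the row sums and z = Σ r_i the total number of 1s. Each pair of columns can share at most one row with both entries 1 (else a 2×2 all-ones block appears), so Σ_i C(r_i, 2) ≤ C(76, 2) = 2850. By convexity Σ_i C(r_i, 2) ≥ 84·C(z/84, 2) = z(z − 84)/(2·84), giving z² − 84z − 84·76·75 ≤ 0 and hence z ≤ (1/2)[84 + √(7056 + 4·478800)] = (1/2)[84 + √1922256] ≈ (1/2)(84 + 1386.4545) = 735.2272.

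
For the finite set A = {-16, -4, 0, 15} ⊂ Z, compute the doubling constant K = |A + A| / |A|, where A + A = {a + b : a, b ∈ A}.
K = |A + A| / |A| = 10/4 = 5/2

Enumerate A + A = {a + b : a, b ∈ A}. With |A| = 4, there are |A|^2 = 16 ordered sum pairs; collecting distinct values, A + A = {-32, -20, -16, -8, -4, -1, 0, 11, 15, 30}, so |A + A| = 10. Thus K = 10/4 = 5/2. For comparison, the minimum possible |A + A| over all 4-element sets is 2·4 − 1 = 7 (so min K = 7/4), attained only by arithmetic progressions.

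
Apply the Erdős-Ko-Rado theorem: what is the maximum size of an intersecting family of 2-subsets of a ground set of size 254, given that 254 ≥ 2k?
max |F| = C(253, 1) = 253

Erdős-Ko-Rado (1961): when n ≥ 2k, max |F| = C(n−1, k−1). The bound is attained by the star {A : i ∈ A} for any fixed i ∈ [n]. Here C(254−1, 2−1) = C(253, 1) = 253.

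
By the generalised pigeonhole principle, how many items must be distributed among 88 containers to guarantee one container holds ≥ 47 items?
n = (47 − 1)·88 + 1 = 4049

By the generalised pigeonhole principle, to guarantee some box contains ≥ r objects we need more than (r − 1) · k objects total. Threshold: n = (r − 1) · k + 1. With r = 47 and k = 88: n = 46 · 88 + 1 = 4048 + 1 = 4049. For n = 4048 = 46 · 88, we can put exactly 46 objects in every box, avoiding 47 in any single one — so 4049 is tight.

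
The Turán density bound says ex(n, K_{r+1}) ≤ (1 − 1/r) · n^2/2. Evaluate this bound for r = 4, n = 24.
Turán density bound = (3/4) · 24^2/2 = 216

Turán's theorem: ex(n, K_{r+1}) is achieved by the complete r-partite Turán graph T(n, r) with parts as balanced as possible, and is at most (1 − 1/r) · n^2/2. For r = 4, n = 24: the density bound is (3/4) · 576/2 = 216. Since 4 ∣ 24, the Turán graph T(24, 4) has parts of equal size 6, and its edge count e(T(24, 4)) = 216 attains the density bound exactly.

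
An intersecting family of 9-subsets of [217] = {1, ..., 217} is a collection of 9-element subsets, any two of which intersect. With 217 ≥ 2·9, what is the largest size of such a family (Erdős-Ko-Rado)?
max |F| = C(216, 8) = 103073959989495

Erdős-Ko-Rado (1961): when n ≥ 2k, max |F| = C(n−1, k−1). The bound is attained by the star {A : i ∈ A} for any fixed i ∈ [n]. Here C(217−1, 9−1) = C(216, 8) = 103073959989495.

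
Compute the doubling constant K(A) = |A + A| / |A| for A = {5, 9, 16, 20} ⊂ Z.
K = |A + A| / |A| = 9/4

Enumerate A + A = {a + b : a, b ∈ A}. With |A| = 4, there are |A|^2 = 16 ordered sum pairs; collecting distinct values, A + A = {10, 14, 18, 21, 25, 29, 32, 36, 40}, so |A + A| = 9. Thus K = 9/4. For comparison, the minimum possible |A + A| over all 4-element sets is 2·4 − 1 = 7 (so min K = 7/4), attained only by arithmetic progressions.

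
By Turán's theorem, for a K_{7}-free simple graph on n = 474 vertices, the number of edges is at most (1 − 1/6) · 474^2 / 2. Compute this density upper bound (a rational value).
Turán density bound = (5/6) · 474^2/2 = 93615

Turán's theorem: ex(n, K_{r+1}) is achieved by the complete r-partite Turán graph T(n, r) with parts as balanced as possible, and is at most (1 − 1/r) · n^2/2. For r = 6, n = 474: the density bound is (5/6) · 224676/2 = 93615. Since 6 ∣ 474, the Turán graph T(474, 6) has parts of equal size 79, and its edge count e(T(474, 6)) = 93615 attains the density bound exactly.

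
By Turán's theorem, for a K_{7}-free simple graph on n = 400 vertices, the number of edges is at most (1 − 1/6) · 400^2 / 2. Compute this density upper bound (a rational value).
Turán density bound = (5/6) · 400^2/2 = 200000/3 ≈ 66666.6667

Turán's theorem: ex(n, K_{r+1}) is achieved by the complete r-partite Turán graph T(n, r) with parts as balanced as possible, and is at most (1 − 1/r) · n^2/2. For r = 6, n = 400: the density bound is (5/6) · 160000/2 = 200000/3 ≈ 66666.6667. The integer-valued extremum is e(T(400, 6)) = 66666, which is strictly less than the density bound 200000/3 since 6 ∤ 400 (the parts of T(400, 6) cannot all be equal).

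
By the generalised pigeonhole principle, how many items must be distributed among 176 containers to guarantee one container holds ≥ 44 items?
n = (44 − 1)·176 + 1 = 7569

By the generalised pigeonhole principle, to guarantee some box contains ≥ r objects we need more than (r − 1) · k objects total. Threshold: n = (r − 1) · k + 1. With r = 44 and k = 176: n = 43 · 176 + 1 = 7568 + 1 = 7569. For n = 7568 = 43 · 176, we can put exactly 43 objects in every box, avoiding 44 in any single one — so 7569 is tight.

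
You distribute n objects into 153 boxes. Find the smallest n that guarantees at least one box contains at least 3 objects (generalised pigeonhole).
n = (3 − 1)·153 + 1 = 307

By the generalised pigeonhole principle, to guarantee some box contains ≥ r objects we need more than (r − 1) · k objects total. Threshold: n = (r − 1) · k + 1. With r = 3 and k = 153: n = 2 · 153 + 1 = 306 + 1 = 307. For n = 306 = 2 · 153, we can put exactly 2 objects in every box, avoiding 3 in any single one — so 307 is tight.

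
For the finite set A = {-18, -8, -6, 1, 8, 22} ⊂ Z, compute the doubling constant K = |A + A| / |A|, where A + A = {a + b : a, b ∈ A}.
K = |A + A| / |A| = 19/6

Enumerate A + A = {a + b : a, b ∈ A}. With |A| = 6, there are |A|^2 = 36 ordered sum pairs; collecting distinct values, A + A = {-36, -26, -24, -17, -16, -14, -12, -10, -7, -5, 0, 2, 4, 9, 14, 16, 23, 30, 44}, so |A + A| = 19. Thus K = 19/6. For comparison, the minimum possible |A + A| over all 6-element sets is 2·6 − 1 = 11 (so min K = 11/6), attained only by arithmetic progressions.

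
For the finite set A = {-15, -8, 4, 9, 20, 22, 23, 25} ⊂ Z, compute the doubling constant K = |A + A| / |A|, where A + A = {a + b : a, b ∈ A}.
K = |A + A| / |A| = 33/8

Enumerate A + A = {a + b : a, b ∈ A}. With |A| = 8, there are |A|^2 = 64 ordered sum pairs; collecting distinct values, A + A = {-30, -23, -16, -11, -6, -4, 1, 5, 7, 8, 10, 12, 13, 14, 15, 17, 18, 24, 26, 27, 29, 31, 32, 34, 40, 42, 43, 44, 45, 46, 47, 48, 50}, so |A + A| = 33. Thus K = 33/8. For comparison, the minimum possible |A + A| over all 8-element sets is 2·8 − 1 = 15 (so min K = 15/8), attained only by arithmetic progressions.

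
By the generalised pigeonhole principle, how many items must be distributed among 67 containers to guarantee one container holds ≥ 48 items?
n = (48 − 1)·67 + 1 = 3150

By the generalised pigeonhole principle, to guarantee some box contains ≥ r objects we need more than (r − 1) · k objects total. Threshold: n = (r − 1) · k + 1. With r = 48 and k = 67: n = 47 · 67 + 1 = 3149 + 1 = 3150. For n = 3149 = 47 · 67, we can put exactly 47 objects in every box, avoiding 48 in any single one — so 3150 is tight.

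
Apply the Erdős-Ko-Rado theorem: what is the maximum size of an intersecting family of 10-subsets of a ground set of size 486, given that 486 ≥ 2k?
max |F| = C(485, 9) = 3797399939827268060

The Erdős-Ko-Rado theorem states: for n ≥ 2k, an intersecting family of k-subsets of an n-element set has size at most C(n − 1, k − 1), with equality for 'star' families {A ⊆ [n] : |A| = k, i ∈ A} (fix an element i). For n = 486, k = 10: C(485, 9) = 3797399939827268060.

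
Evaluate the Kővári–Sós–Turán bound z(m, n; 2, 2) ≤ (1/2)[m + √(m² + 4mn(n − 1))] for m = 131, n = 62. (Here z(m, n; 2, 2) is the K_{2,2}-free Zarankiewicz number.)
z(131, 62; 2, 2) ≤ (1/2)[131 + √(131² + 4·131·62·61)] = (1/2)[131 + √1998929] = 772.4174

Kővári–Sós–Turán: let r_1, ..., r_131 be the row sums and z = Σ r_i the total number of 1s. Each pair of columns can share at most one row with both entries 1 (else a 2×2 all-ones block appears), so Σ_i C(r_i, 2) ≤ C(62, 2) = 1891. By convexity Σ_i C(r_i, 2) ≥ 131·C(z/131, 2) = z(z − 131)/(2·131), giving z² − 131z − 131·62·61 ≤ 0 and hence z ≤ (1/2)[131 + √(17161 + 4·495442)] = (1/2)[131 + √1998929] ≈ (1/2)(131 + 1413.8349) = 772.4174.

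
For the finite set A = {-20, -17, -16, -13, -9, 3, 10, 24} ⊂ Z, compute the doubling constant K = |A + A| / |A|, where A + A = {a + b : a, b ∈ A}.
K = |A + A| / |A| = 31/8

Enumerate A + A = {a + b : a, b ∈ A}. With |A| = 8, there are |A|^2 = 64 ordered sum pairs; collecting distinct values, A + A = {-40, -37, -36, -34, -33, -32, -30, -29, -26, -25, -22, -18, -17, -14, -13, -10, -7, -6, -3, 1, 4, 6, 7, 8, 11, 13, 15, 20, 27, 34, 48}, so |A + A| = 31. Thus K = 31/8. For comparison, the minimum possible |A + A| over all 8-element sets is 2·8 − 1 = 15 (so min K = 15/8), attained only by arithmetic progressions.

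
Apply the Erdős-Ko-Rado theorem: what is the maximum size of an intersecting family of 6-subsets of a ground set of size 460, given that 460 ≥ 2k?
max |F| = C(459, 5) = 166107543966

The Erdős-Ko-Rado theorem states: for n ≥ 2k, an intersecting family of k-subsets of an n-element set has size at most C(n − 1, k − 1), with equality for 'star' families {A ⊆ [n] : |A| = k, i ∈ A} (fix an element i). For n = 460, k = 6: C(459, 5) = 166107543966.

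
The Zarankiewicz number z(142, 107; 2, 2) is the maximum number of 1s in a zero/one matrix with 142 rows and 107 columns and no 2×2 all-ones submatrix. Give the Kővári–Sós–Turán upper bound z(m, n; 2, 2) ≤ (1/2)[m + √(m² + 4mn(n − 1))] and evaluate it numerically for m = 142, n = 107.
z(142, 107; 2, 2) ≤ (1/2)[142 + √(142² + 4·142·107·106)] = (1/2)[142 + √6462420] = 1342.0645

Kővári–Sós–Turán: let r_1, ..., r_142 be the row sums and z = Σ r_i the total number of 1s. Each pair of columns can share at most one row with both entries 1 (else a 2×2 all-ones block appears), so Σ_i C(r_i, 2) ≤ C(107, 2) = 5671. By convexity Σ_i C(r_i, 2) ≥ 142·C(z/142, 2) = z(z − 142)/(2·142), giving z² − 142z − 142·107·106 ≤ 0 and hence z ≤ (1/2)[142 + √(20164 + 4·1610564)] = (1/2)[142 + √6462420] ≈ (1/2)(142 + 2542.129) = 1342.0645.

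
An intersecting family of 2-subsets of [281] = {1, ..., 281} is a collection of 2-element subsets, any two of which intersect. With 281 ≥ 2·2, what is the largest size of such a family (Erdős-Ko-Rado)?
max |F| = C(280, 1) = 280

The Erdős-Ko-Rado theorem states: for n ≥ 2k, an intersecting family of k-subsets of an n-element set has size at most C(n − 1, k − 1), with equality for 'star' families {A ⊆ [n] : |A| = k, i ∈ A} (fix an element i). For n = 281, k = 2: C(280, 1) = 280.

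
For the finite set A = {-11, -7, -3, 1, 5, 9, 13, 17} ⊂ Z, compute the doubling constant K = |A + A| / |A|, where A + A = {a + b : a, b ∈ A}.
K = |A + A| / |A| = 15/8

Enumerate A + A = {a + b : a, b ∈ A}. With |A| = 8, there are |A|^2 = 64 ordered sum pairs; collecting distinct values, A + A = {-22, -18, -14, -10, -6, -2, 2, 6, 10, 14, 18, 22, 26, 30, 34}, so |A + A| = 15. Thus K = 15/8. Here |A + A| = 2|A| − 1 = 15, the minimum possible — so K = 15/8 is minimal, which holds iff A is an arithmetic progression.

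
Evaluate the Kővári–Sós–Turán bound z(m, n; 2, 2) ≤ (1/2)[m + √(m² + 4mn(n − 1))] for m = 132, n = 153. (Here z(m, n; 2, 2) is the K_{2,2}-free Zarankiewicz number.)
z(132, 153; 2, 2) ≤ (1/2)[132 + √(132² + 4·132·153·152)] = (1/2)[132 + √12296592] = 1819.3248

Kővári–Sós–Turán: let r_1, ..., r_132 be the row sums and z = Σ r_i the total number of 1s. Each pair of columns can share at most one row with both entries 1 (else a 2×2 all-ones block appears), so Σ_i C(r_i, 2) ≤ C(153, 2) = 11628. By convexity Σ_i C(r_i, 2) ≥ 132·C(z/132, 2) = z(z − 132)/(2·132), giving z² − 132z − 132·153·152 ≤ 0 and hence z ≤ (1/2)[132 + √(17424 + 4·3069792)] = (1/2)[132 + √12296592] ≈ (1/2)(132 + 3506.6497) = 1819.3248.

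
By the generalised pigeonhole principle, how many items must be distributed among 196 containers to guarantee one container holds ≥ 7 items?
n = (7 − 1)·196 + 1 = 1177

By the generalised pigeonhole principle, to guarantee some box contains ≥ r objects we need more than (r − 1) · k objects total. Threshold: n = (r − 1) · k + 1. With r = 7 and k = 196: n = 6 · 196 + 1 = 1176 + 1 = 1177. For n = 1176 = 6 · 196, we can put exactly 6 objects in every box, avoiding 7 in any single one — so 1177 is tight.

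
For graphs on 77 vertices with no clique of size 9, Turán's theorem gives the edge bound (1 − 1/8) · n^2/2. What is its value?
Turán density bound = (7/8) · 77^2/2 = 41503/16 ≈ 2593.9375

Turán's theorem: ex(n, K_{r+1}) is achieved by the complete r-partite Turán graph T(n, r) with parts as balanced as possible, and is at most (1 − 1/r) · n^2/2. For r = 8, n = 77: the density bound is (7/8) · 5929/2 = 41503/16 ≈ 2593.9375. The integer-valued extremum is e(T(77, 8)) = 2593, which is strictly less than the density bound 41503/16 since 8 ∤ 77 (the parts of T(77, 8) cannot all be equal).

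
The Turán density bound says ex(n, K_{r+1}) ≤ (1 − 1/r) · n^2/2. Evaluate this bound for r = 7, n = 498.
Turán density bound = (6/7) · 498^2/2 = 744012/7 ≈ 106287.4286

Turán's theorem: ex(n, K_{r+1}) is achieved by the complete r-partite Turán graph T(n, r) with parts as balanced as possible, and is at most (1 − 1/r) · n^2/2. For r = 7, n = 498: the density bound is (6/7) · 248004/2 = 744012/7 ≈ 106287.4286. The integer-valued extremum is e(T(498, 7)) = 106287, which is strictly less than the density bound 744012/7 since 7 ∤ 498 (the parts of T(498, 7) cannot all be equal).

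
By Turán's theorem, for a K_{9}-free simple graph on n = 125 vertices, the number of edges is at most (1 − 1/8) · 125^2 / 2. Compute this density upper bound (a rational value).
Turán density bound = (7/8) · 125^2/2 = 109375/16 ≈ 6835.9375

Turán's theorem: ex(n, K_{r+1}) is achieved by the complete r-partite Turán graph T(n, r) with parts as balanced as possible, and is at most (1 − 1/r) · n^2/2. For r = 8, n = 125: the density bound is (7/8) · 15625/2 = 109375/16 ≈ 6835.9375. The integer-valued extremum is e(T(125, 8)) = 6835, which is strictly less than the density bound 109375/16 since 8 ∤ 125 (the parts of T(125, 8) cannot all be equal).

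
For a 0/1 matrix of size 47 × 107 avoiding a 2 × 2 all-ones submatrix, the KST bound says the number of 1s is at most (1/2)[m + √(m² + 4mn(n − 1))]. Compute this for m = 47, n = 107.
z(47, 107; 2, 2) ≤ (1/2)[47 + √(47² + 4·47·107·106)] = (1/2)[47 + √2134505] = 753.9973

Kővári–Sós–Turán: let r_1, ..., r_47 be the row sums and z = Σ r_i the total number of 1s. Each pair of columns can share at most one row with both entries 1 (else a 2×2 all-ones block appears), so Σ_i C(r_i, 2) ≤ C(107, 2) = 5671. By convexity Σ_i C(r_i, 2) ≥ 47·C(z/47, 2) = z(z − 47)/(2·47), giving z² − 47z − 47·107·106 ≤ 0 and hence z ≤ (1/2)[47 + √(2209 + 4·533074)] = (1/2)[47 + √2134505] ≈ (1/2)(47 + 1460.9945) = 753.9973.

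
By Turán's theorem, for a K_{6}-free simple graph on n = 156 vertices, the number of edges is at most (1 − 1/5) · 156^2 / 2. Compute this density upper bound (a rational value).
Turán density bound = (4/5) · 156^2/2 = 48672/5 ≈ 9734.4

Turán's theorem: ex(n, K_{r+1}) is achieved by the complete r-partite Turán graph T(n, r) with parts as balanced as possible, and is at most (1 − 1/r) · n^2/2. For r = 5, n = 156: the density bound is (4/5) · 24336/2 = 48672/5 ≈ 9734.4. The integer-valued extremum is e(T(156, 5)) = 9734, which is strictly less than the density bound 48672/5 since 5 ∤ 156 (the parts of T(156, 5) cannot all be equal).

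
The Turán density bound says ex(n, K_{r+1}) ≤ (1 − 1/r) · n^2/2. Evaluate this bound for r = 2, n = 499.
Turán density bound = (1/2) · 499^2/2 = 249001/4 ≈ 62250.25

Turán's theorem: ex(n, K_{r+1}) is achieved by the complete r-partite Turán graph T(n, r) with parts as balanced as possible, and is at most (1 − 1/r) · n^2/2. For r = 2, n = 499: the density bound is (1/2) · 249001/2 = 249001/4 ≈ 62250.25. The integer-valued extremum is e(T(499, 2)) = 62250, which is strictly less than the density bound 249001/4 since 2 ∤ 499 (the parts of T(499, 2) cannot all be equal).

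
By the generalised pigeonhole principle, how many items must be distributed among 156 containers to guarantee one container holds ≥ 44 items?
n = (44 − 1)·156 + 1 = 6709

By the generalised pigeonhole principle, to guarantee some box contains ≥ r objects we need more than (r − 1) · k objects total. Threshold: n = (r − 1) · k + 1. With r = 44 and k = 156: n = 43 · 156 + 1 = 6708 + 1 = 6709. For n = 6708 = 43 · 156, we can put exactly 43 objects in every box, avoiding 44 in any single one — so 6709 is tight.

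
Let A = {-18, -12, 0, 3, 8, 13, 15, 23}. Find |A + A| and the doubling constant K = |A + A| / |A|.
K = |A + A| / |A| = 31/8

Enumerate A + A = {a + b : a, b ∈ A}. With |A| = 8, there are |A|^2 = 64 ordered sum pairs; collecting distinct values, A + A = {-36, -30, -24, -18, -15, -12, -10, -9, -5, -4, -3, 0, 1, 3, 5, 6, 8, 11, 13, 15, 16, 18, 21, 23, 26, 28, 30, 31, 36, 38, 46}, so |A + A| = 31. Thus K = 31/8. For comparison, the minimum possible |A + A| over all 8-element sets is 2·8 − 1 = 15 (so min K = 15/8), attained only by arithmetic progressions.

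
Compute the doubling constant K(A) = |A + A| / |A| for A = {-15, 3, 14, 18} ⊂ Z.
K = |A + A| / |A| = 10/4 = 5/2

Enumerate A + A = {a + b : a, b ∈ A}. With |A| = 4, there are |A|^2 = 16 ordered sum pairs; collecting distinct values, A + A = {-30, -12, -1, 3, 6, 17, 21, 28, 32, 36}, so |A + A| = 10. Thus K = 10/4 = 5/2. For comparison, the minimum possible |A + A| over all 4-element sets is 2·4 − 1 = 7 (so min K = 7/4), attained only by arithmetic progressions.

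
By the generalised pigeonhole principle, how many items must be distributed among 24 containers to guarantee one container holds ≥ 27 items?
n = (27 − 1)·24 + 1 = 625

By the generalised pigeonhole principle, to guarantee some box contains ≥ r objects we need more than (r − 1) · k objects total. Threshold: n = (r − 1) · k + 1. With r = 27 and k = 24: n = 26 · 24 + 1 = 624 + 1 = 625. For n = 624 = 26 · 24, we can put exactly 26 objects in every box, avoiding 27 in any single one — so 625 is tight.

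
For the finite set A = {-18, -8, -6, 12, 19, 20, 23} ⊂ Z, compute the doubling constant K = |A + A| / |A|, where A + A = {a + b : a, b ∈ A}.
K = |A + A| / |A| = 28/7 = 4

Enumerate A + A = {a + b : a, b ∈ A}. With |A| = 7, there are |A|^2 = 49 ordered sum pairs; collecting distinct values, A + A = {-36, -26, -24, -16, -14, -12, -6, 1, 2, 4, 5, 6, 11, 12, 13, 14, 15, 17, 24, 31, 32, 35, 38, 39, 40, 42, 43, 46}, so |A + A| = 28. Thus K = 28/7 = 4. For comparison, the minimum possible |A + A| over all 7-element sets is 2·7 − 1 = 13 (so min K = 13/7), attained only by arithmetic progressions.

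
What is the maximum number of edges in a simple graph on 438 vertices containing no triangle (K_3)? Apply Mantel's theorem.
ex(438, K_3) = ⌊438^2/4⌋ = 47961

Mantel (1907): a triangle-free graph on n vertices has at most ⌊n^2/4⌋ edges, with equality for the complete bipartite graph K_{⌊n/2⌋, ⌈n/2⌉}. For n = 438: ⌊438^2/4⌋ = ⌊191844/4⌋ = 47961. The extremal graph is K_{219, 219}, which has 219·219 = 47961 edges.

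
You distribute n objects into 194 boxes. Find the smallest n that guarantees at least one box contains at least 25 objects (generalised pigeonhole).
n = (25 − 1)·194 + 1 = 4657

By the generalised pigeonhole principle, to guarantee some box contains ≥ r objects we need more than (r − 1) · k objects total. Threshold: n = (r − 1) · k + 1. With r = 25 and k = 194: n = 24 · 194 + 1 = 4656 + 1 = 4657. For n = 4656 = 24 · 194, we can put exactly 24 objects in every box, avoiding 25 in any single one — so 4657 is tight.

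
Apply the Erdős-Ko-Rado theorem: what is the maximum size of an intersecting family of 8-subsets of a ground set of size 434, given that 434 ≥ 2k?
max |F| = C(433, 7) = 539281806179688

Erdős-Ko-Rado (1961): when n ≥ 2k, max |F| = C(n−1, k−1). The bound is attained by the star {A : i ∈ A} for any fixed i ∈ [n]. Here C(434−1, 8−1) = C(433, 7) = 539281806179688.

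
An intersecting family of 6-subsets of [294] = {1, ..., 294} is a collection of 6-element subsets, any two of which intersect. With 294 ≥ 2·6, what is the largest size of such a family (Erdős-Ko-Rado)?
max |F| = C(293, 5) = 17388337273

Erdős-Ko-Rado (1961): when n ≥ 2k, max |F| = C(n−1, k−1). The bound is attained by the star {A : i ∈ A} for any fixed i ∈ [n]. Here C(294−1, 6−1) = C(293, 5) = 17388337273.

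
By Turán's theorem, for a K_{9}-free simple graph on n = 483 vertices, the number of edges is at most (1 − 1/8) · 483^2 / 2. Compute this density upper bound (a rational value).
Turán density bound = (7/8) · 483^2/2 = 1633023/16 ≈ 102063.9375

Turán's theorem: ex(n, K_{r+1}) is achieved by the complete r-partite Turán graph T(n, r) with parts as balanced as possible, and is at most (1 − 1/r) · n^2/2. For r = 8, n = 483: the density bound is (7/8) · 233289/2 = 1633023/16 ≈ 102063.9375. The integer-valued extremum is e(T(483, 8)) = 102063, which is strictly less than the density bound 1633023/16 since 8 ∤ 483 (the parts of T(483, 8) cannot all be equal).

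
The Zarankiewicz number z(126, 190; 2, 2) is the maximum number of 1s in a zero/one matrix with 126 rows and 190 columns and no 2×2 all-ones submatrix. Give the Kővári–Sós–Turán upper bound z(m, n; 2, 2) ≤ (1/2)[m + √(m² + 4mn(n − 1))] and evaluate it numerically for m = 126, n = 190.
z(126, 190; 2, 2) ≤ (1/2)[126 + √(126² + 4·126·190·189)] = (1/2)[126 + √18114516] = 2191.0576

Kővári–Sós–Turán: let r_1, ..., r_126 be the row sums and z = Σ r_i the total number of 1s. Each pair of columns can share at most one row with both entries 1 (else a 2×2 all-ones block appears), so Σ_i C(r_i, 2) ≤ C(190, 2) = 17955. By convexity Σ_i C(r_i, 2) ≥ 126·C(z/126, 2) = z(z − 126)/(2·126), giving z² − 126z − 126·190·189 ≤ 0 and hence z ≤ (1/2)[126 + √(15876 + 4·4524660)] = (1/2)[126 + √18114516] ≈ (1/2)(126 + 4256.1151) = 2191.0576.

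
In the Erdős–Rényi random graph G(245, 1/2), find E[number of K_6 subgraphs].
E[# K_6] = C(245, 6) · (1/2)^C(6, 2) = 282405621960 / 2^15 = 35300702745/4096 ≈ 8618335.631104

For each 6-subset S of vertices (there are C(245, 6) = 282405621960 such S), let X_S = 1 if S induces a K_6 (all C(6, 2) = 15 edges present). Then P(X_S = 1) = (1/2)^15 = 1/32768. By linearity of expectation, E[# K_6] = C(245, 6) · (1/2)^15 = 282405621960 / 32768 = 35300702745/4096 ≈ 8618335.631104.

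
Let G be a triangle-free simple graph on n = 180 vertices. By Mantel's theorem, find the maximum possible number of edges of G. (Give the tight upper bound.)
ex(180, K_3) = ⌊180^2/4⌋ = 8100

Mantel (1907): a triangle-free graph on n vertices has at most ⌊n^2/4⌋ edges, with equality for the complete bipartite graph K_{⌊n/2⌋, ⌈n/2⌉}. For n = 180: ⌊180^2/4⌋ = ⌊32400/4⌋ = 8100. The extremal graph is K_{90, 90}, which has 90·90 = 8100 edges.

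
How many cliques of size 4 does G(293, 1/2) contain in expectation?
E[# K_4] = C(293, 4) · (1/2)^C(4, 2) = 300836285 / 2^6 = 4700566.953125

For each 4-subset S of vertices (there are C(293, 4) = 300836285 such S), let X_S = 1 if S induces a K_4 (all C(4, 2) = 6 edges present). Then P(X_S = 1) = (1/2)^6 = 1/64. By linearity of expectation, E[# K_4] = C(293, 4) · (1/2)^6 = 300836285 / 64 = 4700566.953125.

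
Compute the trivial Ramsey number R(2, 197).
R(2, 197) = 197

R(2, k) = k for all k ≥ 2: in a 2-colouring of K_k, either some edge is red (a red K_2) or all edges are blue (a blue K_k). And K_{196} coloured all-blue has no blue K_197, so R(2, 197) > 196. Hence R(2, 197) = 197.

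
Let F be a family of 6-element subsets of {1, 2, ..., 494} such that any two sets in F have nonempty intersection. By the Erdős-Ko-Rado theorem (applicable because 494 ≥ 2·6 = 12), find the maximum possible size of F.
max |F| = C(493, 5) = 237802933263

The Erdős-Ko-Rado theorem states: for n ≥ 2k, an intersecting family of k-subsets of an n-element set has size at most C(n − 1, k − 1), with equality for 'star' families {A ⊆ [n] : |A| = k, i ∈ A} (fix an element i). For n = 494, k = 6: C(493, 5) = 237802933263.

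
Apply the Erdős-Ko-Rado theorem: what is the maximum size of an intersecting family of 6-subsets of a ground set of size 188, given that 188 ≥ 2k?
max |F| = C(187, 5) = 1805568402

Erdős-Ko-Rado (1961): when n ≥ 2k, max |F| = C(n−1, k−1). The bound is attained by the star {A : i ∈ A} for any fixed i ∈ [n]. Here C(188−1, 6−1) = C(187, 5) = 1805568402.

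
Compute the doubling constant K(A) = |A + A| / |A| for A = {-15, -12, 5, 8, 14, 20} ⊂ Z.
K = |A + A| / |A| = 19/6

Enumerate A + A = {a + b : a, b ∈ A}. With |A| = 6, there are |A|^2 = 36 ordered sum pairs; collecting distinct values, A + A = {-30, -27, -24, -10, -7, -4, -1, 2, 5, 8, 10, 13, 16, 19, 22, 25, 28, 34, 40}, so |A + A| = 19. Thus K = 19/6. For comparison, the minimum possible |A + A| over all 6-element sets is 2·6 − 1 = 11 (so min K = 11/6), attained only by arithmetic progressions.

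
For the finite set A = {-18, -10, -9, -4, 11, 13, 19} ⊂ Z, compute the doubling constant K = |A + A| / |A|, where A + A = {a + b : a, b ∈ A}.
K = |A + A| / |A| = 26/7

Enumerate A + A = {a + b : a, b ∈ A}. With |A| = 7, there are |A|^2 = 49 ordered sum pairs; collecting distinct values, A + A = {-36, -28, -27, -22, -20, -19, -18, -14, -13, -8, -7, -5, 1, 2, 3, 4, 7, 9, 10, 15, 22, 24, 26, 30, 32, 38}, so |A + A| = 26. Thus K = 26/7. For comparison, the minimum possible |A + A| over all 7-element sets is 2·7 − 1 = 13 (so min K = 13/7), attained only by arithmetic progressions.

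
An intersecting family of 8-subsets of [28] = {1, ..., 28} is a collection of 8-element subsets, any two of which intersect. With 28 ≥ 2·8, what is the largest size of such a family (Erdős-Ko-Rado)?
max |F| = C(27, 7) = 888030

Erdős-Ko-Rado (1961): when n ≥ 2k, max |F| = C(n−1, k−1). The bound is attained by the star {A : i ∈ A} for any fixed i ∈ [n]. Here C(28−1, 8−1) = C(27, 7) = 888030.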